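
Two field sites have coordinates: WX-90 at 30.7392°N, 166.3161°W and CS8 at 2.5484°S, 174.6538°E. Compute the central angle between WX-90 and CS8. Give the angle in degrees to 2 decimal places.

Δφ = -33.2876°,  Δλ = -19.0301°
a = sin²(Δφ/2) + cos φ₁ cos φ₂ sin²(Δλ/2) = 0.105501
c = 2·arcsin(√a) = 0.661619 rad = 37.9080°

37.91°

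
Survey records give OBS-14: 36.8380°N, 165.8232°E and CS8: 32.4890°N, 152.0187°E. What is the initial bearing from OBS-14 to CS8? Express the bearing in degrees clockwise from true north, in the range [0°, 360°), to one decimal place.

253.1°

Δλ = -13.8045°
y = sin Δλ · cos φ₂ = -0.201266
x = cos φ₁ sin φ₂ − sin φ₁ cos φ₂ cos Δλ = -0.061224
θ = atan2(y, x) = -106.9195° → 253.0805° (mod 360°)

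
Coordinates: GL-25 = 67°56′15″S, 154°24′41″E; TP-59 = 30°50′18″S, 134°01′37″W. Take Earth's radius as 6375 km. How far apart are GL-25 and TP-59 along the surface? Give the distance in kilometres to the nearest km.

6092 km

GL-25: φ = -67.93750°, λ = +154.41139°
TP-59: φ = -30.83833°, λ = -134.02694°
Δφ = 37.0992°,  Δλ = 71.5617°
a = sin²(Δφ/2) + cos φ₁ cos φ₂ sin²(Δλ/2) = 0.211457
c = 2·arcsin(√a) = 0.955640 rad = 54.7541°
d = R·c = 6375 × 0.955640 = 6092.2 km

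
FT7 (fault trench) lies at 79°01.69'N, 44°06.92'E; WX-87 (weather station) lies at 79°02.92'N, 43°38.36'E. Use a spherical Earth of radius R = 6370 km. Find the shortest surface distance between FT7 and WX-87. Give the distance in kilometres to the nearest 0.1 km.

10.3 km

FT7: φ = +79.02817°, λ = +44.11533°
WX-87: φ = +79.04867°, λ = +43.63933°
Δφ = 0.0205°,  Δλ = -0.4760°
a = sin²(Δφ/2) + cos φ₁ cos φ₂ sin²(Δλ/2) = 0.000001
c = 2·arcsin(√a) = 0.001620 rad = 0.0928°
d = R·c = 6370 × 0.001620 = 10.3 km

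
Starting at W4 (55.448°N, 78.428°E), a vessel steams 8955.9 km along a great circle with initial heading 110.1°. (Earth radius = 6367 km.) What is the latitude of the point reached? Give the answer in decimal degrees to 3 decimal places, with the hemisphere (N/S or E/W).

δ = d/R = 8955.9/6367 = 1.406612 rad
φ₂ = arcsin(sin φ₁ cos δ + cos φ₁ sin δ cos θ)
   = arcsin(0.82361·0.16345 + 0.56715·0.98655·-0.34366) = -3.30606°
λ₂ = λ₁ + atan2(sin θ sin δ cos φ₁, cos δ − sin φ₁ sin φ₂) = 146.55468°

3.306°S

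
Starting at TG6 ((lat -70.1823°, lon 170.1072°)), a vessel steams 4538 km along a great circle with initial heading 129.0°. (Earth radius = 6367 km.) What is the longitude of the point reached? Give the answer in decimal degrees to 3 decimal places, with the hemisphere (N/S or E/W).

85.475°W

δ = d/R = 4538/6367 = 0.712738 rad
φ₂ = arcsin(sin φ₁ cos δ + cos φ₁ sin δ cos θ)
   = arcsin(-0.94078·0.75657 + 0.33903·0.65391·-0.62932) = -58.35153°
λ₂ = λ₁ + atan2(sin θ sin δ cos φ₁, cos δ − sin φ₁ sin φ₂) = -85.47521°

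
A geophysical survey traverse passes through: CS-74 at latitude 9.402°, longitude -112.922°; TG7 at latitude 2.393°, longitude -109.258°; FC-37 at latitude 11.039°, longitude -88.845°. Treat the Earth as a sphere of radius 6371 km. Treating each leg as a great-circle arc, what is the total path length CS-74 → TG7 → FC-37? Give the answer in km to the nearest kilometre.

3327 km

CS-74→TG7: c = 0.137861 rad, d = 878.31 km
TG7→FC-37: c = 0.384317 rad, d = 2448.49 km
Total = 878.31 + 2448.49 = 3326.80 km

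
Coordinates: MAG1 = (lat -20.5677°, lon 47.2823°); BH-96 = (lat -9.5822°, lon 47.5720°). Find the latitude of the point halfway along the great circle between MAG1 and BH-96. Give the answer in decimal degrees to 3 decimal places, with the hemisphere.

15.075°S

Bx = cos φ₂ cos Δλ = 0.986035,  By = cos φ₂ sin Δλ = 0.004986
φₘ = atan2(sin φ₁ + sin φ₂, √((cos φ₁ + Bx)² + By²)) = -15.07500°
λₘ = λ₁ + atan2(By, cos φ₁ + Bx) = 47.43090°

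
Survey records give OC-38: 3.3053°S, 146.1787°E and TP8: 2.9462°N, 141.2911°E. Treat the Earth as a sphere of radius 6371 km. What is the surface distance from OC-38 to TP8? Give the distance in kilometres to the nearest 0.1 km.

Δφ = 6.2515°,  Δλ = -4.8876°
a = sin²(Δφ/2) + cos φ₁ cos φ₂ sin²(Δλ/2) = 0.004786
c = 2·arcsin(√a) = 0.138472 rad = 7.9338°
d = R·c = 6371 × 0.138472 = 882.2 km

882.2 km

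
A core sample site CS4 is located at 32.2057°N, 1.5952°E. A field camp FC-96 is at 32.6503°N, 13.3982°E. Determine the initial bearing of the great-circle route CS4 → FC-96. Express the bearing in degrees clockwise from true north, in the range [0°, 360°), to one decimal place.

Δλ = 11.8030°
y = sin Δλ · cos φ₂ = 0.172225
x = cos φ₁ sin φ₂ − sin φ₁ cos φ₂ cos Δλ = 0.017248
θ = atan2(y, x) = 84.2811° → 84.2811° (mod 360°)

84.3°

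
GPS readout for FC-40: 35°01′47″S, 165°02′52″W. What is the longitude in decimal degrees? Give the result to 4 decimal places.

165.0478°W

165° + 2′/60 + 52″/3600 = 165 + 0.03333 + 0.01444 = 165.0478°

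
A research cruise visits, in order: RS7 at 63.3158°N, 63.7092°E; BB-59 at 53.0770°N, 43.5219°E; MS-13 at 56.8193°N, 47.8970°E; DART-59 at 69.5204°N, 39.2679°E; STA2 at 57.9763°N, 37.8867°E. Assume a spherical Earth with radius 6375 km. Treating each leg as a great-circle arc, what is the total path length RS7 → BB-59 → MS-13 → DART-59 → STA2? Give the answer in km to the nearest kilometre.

4892 km

RS7→BB-59: c = 0.255635 rad, d = 1629.67 km
BB-59→MS-13: c = 0.078638 rad, d = 501.31 km
MS-13→DART-59: c = 0.231328 rad, d = 1474.71 km
DART-59→STA2: c = 0.201752 rad, d = 1286.17 km
Total = 1629.67 + 501.31 + 1474.71 + 1286.17 = 4891.87 km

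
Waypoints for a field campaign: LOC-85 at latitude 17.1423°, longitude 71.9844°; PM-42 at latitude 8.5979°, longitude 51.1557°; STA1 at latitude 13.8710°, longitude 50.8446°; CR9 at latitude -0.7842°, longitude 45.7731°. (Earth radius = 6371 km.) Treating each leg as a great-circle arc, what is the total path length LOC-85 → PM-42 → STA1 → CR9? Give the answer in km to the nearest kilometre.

4757 km

LOC-85→PM-42: c = 0.384053 rad, d = 2446.80 km
PM-42→STA1: c = 0.092187 rad, d = 587.32 km
STA1→CR9: c = 0.270395 rad, d = 1722.68 km
Total = 2446.80 + 587.32 + 1722.68 = 4756.81 km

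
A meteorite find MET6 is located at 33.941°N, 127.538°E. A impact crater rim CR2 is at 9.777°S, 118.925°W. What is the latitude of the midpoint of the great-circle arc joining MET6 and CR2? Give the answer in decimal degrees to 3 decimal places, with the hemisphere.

21.170°N

Bx = cos φ₂ cos Δλ = -0.393541,  By = cos φ₂ sin Δλ = 0.903487
φₘ = atan2(sin φ₁ + sin φ₂, √((cos φ₁ + Bx)² + By²)) = 21.17032°
λₘ = λ₁ + atan2(By, cos φ₁ + Bx) = -168.22648°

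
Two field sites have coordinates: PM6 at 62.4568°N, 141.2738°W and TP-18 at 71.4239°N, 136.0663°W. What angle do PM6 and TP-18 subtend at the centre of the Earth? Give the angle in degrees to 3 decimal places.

Δφ = 8.9671°,  Δλ = 5.2075°
a = sin²(Δφ/2) + cos φ₁ cos φ₂ sin²(Δλ/2) = 0.006415
c = 2·arcsin(√a) = 0.160359 rad = 9.1879°

9.188°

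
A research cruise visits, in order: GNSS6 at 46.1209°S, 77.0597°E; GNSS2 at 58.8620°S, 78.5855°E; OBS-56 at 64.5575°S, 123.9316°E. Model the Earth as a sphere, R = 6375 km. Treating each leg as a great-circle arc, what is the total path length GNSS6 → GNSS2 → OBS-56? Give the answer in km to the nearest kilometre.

3837 km

GNSS6→GNSS2: c = 0.222950 rad, d = 1421.30 km
GNSS2→OBS-56: c = 0.378972 rad, d = 2415.94 km
Total = 1421.30 + 2415.94 = 3837.25 km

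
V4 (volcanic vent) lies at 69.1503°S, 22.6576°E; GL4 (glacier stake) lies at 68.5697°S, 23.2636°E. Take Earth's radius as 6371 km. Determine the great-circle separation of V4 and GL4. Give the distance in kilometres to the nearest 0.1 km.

Δφ = 0.5806°,  Δλ = 0.6060°
a = sin²(Δφ/2) + cos φ₁ cos φ₂ sin²(Δλ/2) = 0.000029
c = 2·arcsin(√a) = 0.010827 rad = 0.6204°
d = R·c = 6371 × 0.010827 = 69.0 km

69.0 km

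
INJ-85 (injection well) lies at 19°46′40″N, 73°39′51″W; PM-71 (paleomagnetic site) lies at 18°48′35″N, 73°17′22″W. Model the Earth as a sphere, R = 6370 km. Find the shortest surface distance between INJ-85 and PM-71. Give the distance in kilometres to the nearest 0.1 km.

INJ-85: φ = +19.77778°, λ = -73.66417°
PM-71: φ = +18.80972°, λ = -73.28944°
Δφ = -0.9681°,  Δλ = 0.3747°
a = sin²(Δφ/2) + cos φ₁ cos φ₂ sin²(Δλ/2) = 0.000081
c = 2·arcsin(√a) = 0.017988 rad = 1.0306°
d = R·c = 6370 × 0.017988 = 114.6 km

114.6 km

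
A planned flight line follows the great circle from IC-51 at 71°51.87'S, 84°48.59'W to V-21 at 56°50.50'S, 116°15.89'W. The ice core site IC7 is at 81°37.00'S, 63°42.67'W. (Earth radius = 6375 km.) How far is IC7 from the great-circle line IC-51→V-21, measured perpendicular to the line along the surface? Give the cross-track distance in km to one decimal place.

IC-51: φ = -71.86450°, λ = -84.80983°
V-21: φ = -56.84167°, λ = -116.26483°
IC7: φ = -81.61667°, λ = -63.71117°
δ₁₃ = central angle IC-51→IC7 = 0.187317 rad  (haversine)
θ₁₃ = bearing IC-51→IC7 = 163.631°,  θ₁₂ = bearing IC-51→V-21 = 302.641°
dₓₜ = R·arcsin(sin δ₁₃ · sin(θ₁₃ − θ₁₂)) = 6375·arcsin(0.18622·sin(-139.011°)) = -780.641 km
|dₓₜ| = 780.641 km

780.6 km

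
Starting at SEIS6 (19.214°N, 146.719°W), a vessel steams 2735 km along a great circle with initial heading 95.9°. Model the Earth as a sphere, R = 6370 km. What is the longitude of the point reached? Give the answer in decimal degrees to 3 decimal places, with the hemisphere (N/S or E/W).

δ = d/R = 2735/6370 = 0.429356 rad
φ₂ = arcsin(sin φ₁ cos δ + cos φ₁ sin δ cos θ)
   = arcsin(0.32910·0.90923 + 0.94430·0.41629·-0.10279) = 15.00000°
λ₂ = λ₁ + atan2(sin θ sin δ cos φ₁, cos δ − sin φ₁ sin φ₂) = -121.33469°

121.335°W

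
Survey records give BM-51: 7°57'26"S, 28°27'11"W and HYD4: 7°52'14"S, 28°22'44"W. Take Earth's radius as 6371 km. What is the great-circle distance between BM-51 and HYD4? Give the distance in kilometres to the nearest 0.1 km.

12.6 km

BM-51: φ = -7.95722°, λ = -28.45306°
HYD4: φ = -7.87056°, λ = -28.37889°
Δφ = 0.0867°,  Δλ = 0.0742°
a = sin²(Δφ/2) + cos φ₁ cos φ₂ sin²(Δλ/2) = 0.000001
c = 2·arcsin(√a) = 0.001983 rad = 0.1136°
d = R·c = 6371 × 0.001983 = 12.6 km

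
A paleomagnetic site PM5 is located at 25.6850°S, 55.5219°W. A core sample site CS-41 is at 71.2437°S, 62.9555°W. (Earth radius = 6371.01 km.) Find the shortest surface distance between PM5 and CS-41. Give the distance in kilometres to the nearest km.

Δφ = -45.5587°,  Δλ = -7.4336°
a = sin²(Δφ/2) + cos φ₁ cos φ₂ sin²(Δλ/2) = 0.151129
c = 2·arcsin(√a) = 0.798555 rad = 45.7538°
d = R·c = 6371.01 × 0.798555 = 5087.6 km

5088 km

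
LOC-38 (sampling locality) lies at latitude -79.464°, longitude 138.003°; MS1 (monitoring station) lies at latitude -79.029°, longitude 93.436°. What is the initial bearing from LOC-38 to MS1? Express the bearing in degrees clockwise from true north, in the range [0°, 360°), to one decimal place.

Δλ = -44.5670°
y = sin Δλ · cos φ₂ = -0.133550
x = cos φ₁ sin φ₂ − sin φ₁ cos φ₂ cos Δλ = -0.046213
θ = atan2(y, x) = -109.0875° → 250.9125° (mod 360°)

250.9°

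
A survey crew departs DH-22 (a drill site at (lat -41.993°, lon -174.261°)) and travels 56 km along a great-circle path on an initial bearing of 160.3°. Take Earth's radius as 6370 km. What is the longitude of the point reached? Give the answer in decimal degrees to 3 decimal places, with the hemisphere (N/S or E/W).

174.031°W

δ = d/R = 56/6370 = 0.008791 rad
φ₂ = arcsin(sin φ₁ cos δ + cos φ₁ sin δ cos θ)
   = arcsin(-0.66904·0.99996 + 0.74323·0.00879·-0.94147) = -42.46699°
λ₂ = λ₁ + atan2(sin θ sin δ cos φ₁, cos δ − sin φ₁ sin φ₂) = -174.03082°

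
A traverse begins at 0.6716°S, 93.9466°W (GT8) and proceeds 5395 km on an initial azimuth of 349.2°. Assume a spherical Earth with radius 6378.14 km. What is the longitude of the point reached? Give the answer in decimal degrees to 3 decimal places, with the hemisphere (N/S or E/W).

105.742°W

δ = d/R = 5395/6378.14 = 0.845858 rad
φ₂ = arcsin(sin φ₁ cos δ + cos φ₁ sin δ cos θ)
   = arcsin(-0.01172·0.66309 + 0.99993·0.74854·0.98229) = 46.67377°
λ₂ = λ₁ + atan2(sin θ sin δ cos φ₁, cos δ − sin φ₁ sin φ₂) = -105.74210°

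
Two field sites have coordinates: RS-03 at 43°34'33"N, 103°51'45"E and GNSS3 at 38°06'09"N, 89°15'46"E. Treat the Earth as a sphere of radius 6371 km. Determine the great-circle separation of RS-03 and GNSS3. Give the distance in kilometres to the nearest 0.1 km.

1368.1 km

RS-03: φ = +43.57583°, λ = +103.86250°
GNSS3: φ = +38.10250°, λ = +89.26278°
Δφ = -5.4733°,  Δλ = -14.5997°
a = sin²(Δφ/2) + cos φ₁ cos φ₂ sin²(Δλ/2) = 0.011484
c = 2·arcsin(√a) = 0.214735 rad = 12.3034°
d = R·c = 6371 × 0.214735 = 1368.1 km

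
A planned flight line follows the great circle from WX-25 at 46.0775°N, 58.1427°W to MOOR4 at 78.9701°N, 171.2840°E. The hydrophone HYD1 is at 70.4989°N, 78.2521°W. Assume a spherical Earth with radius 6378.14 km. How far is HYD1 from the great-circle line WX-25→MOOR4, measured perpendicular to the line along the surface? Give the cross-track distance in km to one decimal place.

213.3 km

δ₁₃ = central angle WX-25→HYD1 = 0.459189 rad  (haversine)
θ₁₃ = bearing WX-25→HYD1 = 344.992°,  θ₁₂ = bearing WX-25→MOOR4 = 349.319°
dₓₜ = R·arcsin(sin δ₁₃ · sin(θ₁₃ − θ₁₂)) = 6378.14·arcsin(0.44322·sin(-4.327°)) = -213.328 km
|dₓₜ| = 213.328 km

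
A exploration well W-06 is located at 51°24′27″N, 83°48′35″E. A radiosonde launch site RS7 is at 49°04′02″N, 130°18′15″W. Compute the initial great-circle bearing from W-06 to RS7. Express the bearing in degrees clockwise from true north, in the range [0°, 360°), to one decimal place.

W-06: φ = +51.40750°, λ = +83.80972°
RS7: φ = +49.06722°, λ = -130.30417°
Δλ = 145.8861°
y = sin Δλ · cos φ₂ = 0.367447
x = cos φ₁ sin φ₂ − sin φ₁ cos φ₂ cos Δλ = 0.895218
θ = atan2(y, x) = 22.3160° → 22.3160° (mod 360°)

22.3°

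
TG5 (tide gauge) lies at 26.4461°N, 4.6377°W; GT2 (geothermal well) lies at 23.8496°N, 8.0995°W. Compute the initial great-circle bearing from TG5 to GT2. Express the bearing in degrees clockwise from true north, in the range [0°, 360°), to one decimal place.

Δλ = -3.4618°
y = sin Δλ · cos φ₂ = -0.055227
x = cos φ₁ sin φ₂ − sin φ₁ cos φ₂ cos Δλ = -0.044559
θ = atan2(y, x) = -128.8976° → 231.1024° (mod 360°)

231.1°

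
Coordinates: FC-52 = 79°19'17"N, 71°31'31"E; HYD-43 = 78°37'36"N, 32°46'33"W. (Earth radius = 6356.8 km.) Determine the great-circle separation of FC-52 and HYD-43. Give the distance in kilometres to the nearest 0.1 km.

1928.0 km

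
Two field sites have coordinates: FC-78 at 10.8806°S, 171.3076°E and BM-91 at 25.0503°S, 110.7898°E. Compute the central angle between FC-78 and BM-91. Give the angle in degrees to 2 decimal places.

Δφ = -14.1697°,  Δλ = -60.5178°
a = sin²(Δφ/2) + cos φ₁ cos φ₂ sin²(Δλ/2) = 0.241116
c = 2·arcsin(√a) = 1.026555 rad = 58.8173°

58.82°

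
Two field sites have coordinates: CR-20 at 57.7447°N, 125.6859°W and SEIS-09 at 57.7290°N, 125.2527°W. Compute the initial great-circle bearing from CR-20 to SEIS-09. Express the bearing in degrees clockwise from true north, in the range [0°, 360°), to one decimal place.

Δλ = 0.4332°
y = sin Δλ · cos φ₂ = 0.004037
x = cos φ₁ sin φ₂ − sin φ₁ cos φ₂ cos Δλ = -0.000261
θ = atan2(y, x) = 93.7009° → 93.7009° (mod 360°)

93.7°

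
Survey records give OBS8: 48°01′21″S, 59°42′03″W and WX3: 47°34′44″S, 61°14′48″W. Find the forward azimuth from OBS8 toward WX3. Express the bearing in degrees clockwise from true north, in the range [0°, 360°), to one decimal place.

292.6°

OBS8: φ = -48.02250°, λ = -59.70083°
WX3: φ = -47.57889°, λ = -61.24667°
Δλ = -1.5458°
y = sin Δλ · cos φ₂ = -0.018198
x = cos φ₁ sin φ₂ − sin φ₁ cos φ₂ cos Δλ = 0.007560
θ = atan2(y, x) = -67.4405° → 292.5595° (mod 360°)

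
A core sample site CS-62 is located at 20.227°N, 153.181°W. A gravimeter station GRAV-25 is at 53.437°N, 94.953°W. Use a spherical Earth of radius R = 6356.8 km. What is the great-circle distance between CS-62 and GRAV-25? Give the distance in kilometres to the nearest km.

6114 km

Δφ = 33.2100°,  Δλ = 58.2280°
a = sin²(Δφ/2) + cos φ₁ cos φ₂ sin²(Δλ/2) = 0.213990
c = 2·arcsin(√a) = 0.961831 rad = 55.1088°
d = R·c = 6356.8 × 0.961831 = 6114.2 km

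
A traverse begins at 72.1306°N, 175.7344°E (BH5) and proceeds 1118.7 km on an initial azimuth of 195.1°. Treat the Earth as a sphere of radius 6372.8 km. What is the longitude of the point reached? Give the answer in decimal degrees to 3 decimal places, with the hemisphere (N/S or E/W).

170.118°E

δ = d/R = 1118.7/6372.8 = 0.175543 rad
φ₂ = arcsin(sin φ₁ cos δ + cos φ₁ sin δ cos θ)
   = arcsin(0.95176·0.98463 + 0.30685·0.17464·-0.96547) = 62.29994°
λ₂ = λ₁ + atan2(sin θ sin δ cos φ₁, cos δ − sin φ₁ sin φ₂) = 170.11774°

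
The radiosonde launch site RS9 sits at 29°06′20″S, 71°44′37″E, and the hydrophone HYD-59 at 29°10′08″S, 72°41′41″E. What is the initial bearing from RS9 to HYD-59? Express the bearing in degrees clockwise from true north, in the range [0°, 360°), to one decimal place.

RS9: φ = -29.10556°, λ = +71.74361°
HYD-59: φ = -29.16889°, λ = +72.69472°
Δλ = 0.9511°
y = sin Δλ · cos φ₂ = 0.014494
x = cos φ₁ sin φ₂ − sin φ₁ cos φ₂ cos Δλ = -0.001164
θ = atan2(y, x) = 94.5910° → 94.5910° (mod 360°)

94.6°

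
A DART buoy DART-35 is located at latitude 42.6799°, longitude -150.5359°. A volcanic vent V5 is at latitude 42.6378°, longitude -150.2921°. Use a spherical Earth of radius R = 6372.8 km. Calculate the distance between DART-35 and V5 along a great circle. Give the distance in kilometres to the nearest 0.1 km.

20.5 km

Δφ = -0.0421°,  Δλ = 0.2438°
a = sin²(Δφ/2) + cos φ₁ cos φ₂ sin²(Δλ/2) = 0.000003
c = 2·arcsin(√a) = 0.003214 rad = 0.1842°
d = R·c = 6372.8 × 0.003214 = 20.5 km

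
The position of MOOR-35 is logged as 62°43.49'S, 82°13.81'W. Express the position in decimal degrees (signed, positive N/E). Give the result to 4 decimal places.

-62.7248°, -82.2302°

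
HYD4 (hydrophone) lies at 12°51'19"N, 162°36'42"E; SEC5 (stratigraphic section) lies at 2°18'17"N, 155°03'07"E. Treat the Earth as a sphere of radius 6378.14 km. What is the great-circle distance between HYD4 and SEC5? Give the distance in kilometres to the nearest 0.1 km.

HYD4: φ = +12.85528°, λ = +162.61167°
SEC5: φ = +2.30472°, λ = +155.05194°
Δφ = -10.5506°,  Δλ = -7.5597°
a = sin²(Δφ/2) + cos φ₁ cos φ₂ sin²(Δλ/2) = 0.012687
c = 2·arcsin(√a) = 0.225749 rad = 12.9345°
d = R·c = 6378.14 × 0.225749 = 1439.9 km

1439.9 km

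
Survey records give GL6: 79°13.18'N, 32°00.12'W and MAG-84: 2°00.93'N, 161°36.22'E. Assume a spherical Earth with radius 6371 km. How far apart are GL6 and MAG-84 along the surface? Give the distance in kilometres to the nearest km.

GL6: φ = +79.21967°, λ = -32.00200°
MAG-84: φ = +2.01550°, λ = +161.60367°
Δφ = -77.2042°,  Δλ = -166.3943°
a = sin²(Δφ/2) + cos φ₁ cos φ₂ sin²(Δλ/2) = 0.573567
c = 2·arcsin(√a) = 1.718466 rad = 98.4609°
d = R·c = 6371 × 1.718466 = 10948.3 km

10948 km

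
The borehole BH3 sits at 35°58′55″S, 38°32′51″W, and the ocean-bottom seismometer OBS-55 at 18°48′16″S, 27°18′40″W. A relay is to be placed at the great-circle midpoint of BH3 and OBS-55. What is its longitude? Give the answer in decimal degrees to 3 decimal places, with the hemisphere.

32.488°W

BH3: φ = -35.98194°, λ = -38.54750°
OBS-55: φ = -18.80444°, λ = -27.31111°
Bx = cos φ₂ cos Δλ = 0.928479,  By = cos φ₂ sin Δλ = 0.184457
φₘ = atan2(sin φ₁ + sin φ₂, √((cos φ₁ + Bx)² + By²)) = -27.50536°
λₘ = λ₁ + atan2(By, cos φ₁ + Bx) = -32.48818°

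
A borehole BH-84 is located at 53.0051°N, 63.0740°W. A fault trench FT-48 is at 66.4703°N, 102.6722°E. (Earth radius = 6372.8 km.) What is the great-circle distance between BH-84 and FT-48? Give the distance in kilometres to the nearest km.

Δφ = 13.4652°,  Δλ = 165.7462°
a = sin²(Δφ/2) + cos φ₁ cos φ₂ sin²(Δλ/2) = 0.250277
c = 2·arcsin(√a) = 1.047838 rad = 60.0367°
d = R·c = 6372.8 × 1.047838 = 6677.7 km

6678 km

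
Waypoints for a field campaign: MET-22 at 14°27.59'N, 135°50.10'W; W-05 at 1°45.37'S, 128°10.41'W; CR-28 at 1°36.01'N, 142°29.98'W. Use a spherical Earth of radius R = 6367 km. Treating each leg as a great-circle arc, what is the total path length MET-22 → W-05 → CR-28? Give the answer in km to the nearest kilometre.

MET-22: φ = +14.45983°, λ = -135.83500°
W-05: φ = -1.75617°, λ = -128.17350°
CR-28: φ = +1.60017°, λ = -142.49967°
MET-22→W-05: c = 0.312475 rad, d = 1989.53 km
W-05→CR-28: c = 0.256774 rad, d = 1634.88 km
Total = 1989.53 + 1634.88 = 3624.41 km

3624 km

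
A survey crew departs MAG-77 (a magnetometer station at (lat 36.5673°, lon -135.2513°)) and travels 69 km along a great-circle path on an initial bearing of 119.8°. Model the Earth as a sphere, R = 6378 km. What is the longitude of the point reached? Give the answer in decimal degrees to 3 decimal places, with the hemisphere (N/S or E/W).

δ = d/R = 69/6378 = 0.010818 rad
φ₂ = arcsin(sin φ₁ cos δ + cos φ₁ sin δ cos θ)
   = arcsin(0.59577·0.99994 + 0.80316·0.01082·-0.49697) = 36.25739°
λ₂ = λ₁ + atan2(sin θ sin δ cos φ₁, cos δ − sin φ₁ sin φ₂) = -134.58425°

134.584°W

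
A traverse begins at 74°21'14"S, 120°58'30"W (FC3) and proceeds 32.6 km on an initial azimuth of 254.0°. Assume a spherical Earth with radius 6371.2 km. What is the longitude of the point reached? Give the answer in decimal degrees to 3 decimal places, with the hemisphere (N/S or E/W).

122.025°W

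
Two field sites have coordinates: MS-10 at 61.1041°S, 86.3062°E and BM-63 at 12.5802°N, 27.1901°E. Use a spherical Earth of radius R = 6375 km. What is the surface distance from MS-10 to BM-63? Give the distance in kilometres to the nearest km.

9686 km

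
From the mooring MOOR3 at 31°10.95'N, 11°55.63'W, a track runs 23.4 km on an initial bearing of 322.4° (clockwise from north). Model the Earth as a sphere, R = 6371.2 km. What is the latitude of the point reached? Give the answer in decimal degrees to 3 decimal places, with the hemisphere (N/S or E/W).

31.349°N

MOOR3: φ = +31.18250°, λ = -11.92717°
δ = d/R = 23.4/6371.2 = 0.003673 rad
φ₂ = arcsin(sin φ₁ cos δ + cos φ₁ sin δ cos θ)
   = arcsin(0.51777·0.99999 + 0.85552·0.00367·0.79229) = 31.34914°
λ₂ = λ₁ + atan2(sin θ sin δ cos φ₁, cos δ − sin φ₁ sin φ₂) = -12.07751°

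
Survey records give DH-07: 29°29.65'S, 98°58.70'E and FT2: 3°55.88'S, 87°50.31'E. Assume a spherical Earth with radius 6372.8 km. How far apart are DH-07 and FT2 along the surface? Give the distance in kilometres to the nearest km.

DH-07: φ = -29.49417°, λ = +98.97833°
FT2: φ = -3.93133°, λ = +87.83850°
Δφ = 25.5628°,  Δλ = -11.1398°
a = sin²(Δφ/2) + cos φ₁ cos φ₂ sin²(Δλ/2) = 0.057124
c = 2·arcsin(√a) = 0.482686 rad = 27.6559°
d = R·c = 6372.8 × 0.482686 = 3076.1 km

3076 km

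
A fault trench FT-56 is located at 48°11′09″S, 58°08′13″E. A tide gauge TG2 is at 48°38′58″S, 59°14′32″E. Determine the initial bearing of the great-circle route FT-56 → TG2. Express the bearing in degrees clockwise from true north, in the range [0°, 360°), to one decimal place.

FT-56: φ = -48.18583°, λ = +58.13694°
TG2: φ = -48.64944°, λ = +59.24222°
Δλ = 1.1053°
y = sin Δλ · cos φ₂ = 0.012744
x = cos φ₁ sin φ₂ − sin φ₁ cos φ₂ cos Δλ = -0.008183
θ = atan2(y, x) = 122.7052° → 122.7052° (mod 360°)

122.7°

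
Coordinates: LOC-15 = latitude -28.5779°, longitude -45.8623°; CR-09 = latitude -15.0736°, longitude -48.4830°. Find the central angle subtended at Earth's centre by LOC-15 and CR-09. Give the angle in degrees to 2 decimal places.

Δφ = 13.5043°,  Δλ = -2.6207°
a = sin²(Δφ/2) + cos φ₁ cos φ₂ sin²(Δλ/2) = 0.014267
c = 2·arcsin(√a) = 0.239463 rad = 13.7202°

13.72°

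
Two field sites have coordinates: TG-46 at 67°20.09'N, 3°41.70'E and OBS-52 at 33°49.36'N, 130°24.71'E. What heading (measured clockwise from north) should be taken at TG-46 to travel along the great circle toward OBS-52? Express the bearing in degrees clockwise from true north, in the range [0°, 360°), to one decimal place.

44.7°

TG-46: φ = +67.33483°, λ = +3.69500°
OBS-52: φ = +33.82267°, λ = +130.41183°
Δλ = 126.7168°
y = sin Δλ · cos φ₂ = 0.665941
x = cos φ₁ sin φ₂ − sin φ₁ cos φ₂ cos Δλ = 0.672816
θ = atan2(y, x) = 44.7057° → 44.7057° (mod 360°)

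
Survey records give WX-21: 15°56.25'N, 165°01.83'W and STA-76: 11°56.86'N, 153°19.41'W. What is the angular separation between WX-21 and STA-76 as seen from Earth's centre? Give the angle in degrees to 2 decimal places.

12.04°

WX-21: φ = +15.93750°, λ = -165.03050°
STA-76: φ = +11.94767°, λ = -153.32350°
Δφ = -3.9898°,  Δλ = 11.7070°
a = sin²(Δφ/2) + cos φ₁ cos φ₂ sin²(Δλ/2) = 0.010996
c = 2·arcsin(√a) = 0.210113 rad = 12.0386°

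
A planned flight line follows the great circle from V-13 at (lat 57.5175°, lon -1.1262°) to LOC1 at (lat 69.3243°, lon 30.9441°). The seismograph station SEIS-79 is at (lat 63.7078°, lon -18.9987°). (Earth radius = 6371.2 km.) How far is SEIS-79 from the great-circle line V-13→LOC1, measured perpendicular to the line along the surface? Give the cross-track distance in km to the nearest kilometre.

1181 km

δ₁₃ = central angle V-13→SEIS-79 = 0.186337 rad  (haversine)
θ₁₃ = bearing V-13→SEIS-79 = 312.795°,  θ₁₂ = bearing V-13→LOC1 = 36.859°
dₓₜ = R·arcsin(sin δ₁₃ · sin(θ₁₃ − θ₁₂)) = 6371.2·arcsin(0.18526·sin(275.937°)) = -1180.747 km
|dₓₜ| = 1180.747 km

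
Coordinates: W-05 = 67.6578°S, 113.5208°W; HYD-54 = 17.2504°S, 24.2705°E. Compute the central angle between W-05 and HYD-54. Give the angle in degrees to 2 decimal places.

Δφ = 50.4074°,  Δλ = 137.7913°
a = sin²(Δφ/2) + cos φ₁ cos φ₂ sin²(Δλ/2) = 0.497308
c = 2·arcsin(√a) = 1.565413 rad = 89.6916°

89.69°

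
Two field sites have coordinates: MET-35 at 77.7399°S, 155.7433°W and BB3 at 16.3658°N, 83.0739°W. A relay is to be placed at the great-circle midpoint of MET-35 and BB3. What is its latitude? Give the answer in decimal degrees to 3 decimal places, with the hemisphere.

33.703°S

Bx = cos φ₂ cos Δλ = 0.285815,  By = cos φ₂ sin Δλ = 0.915924
φₘ = atan2(sin φ₁ + sin φ₂, √((cos φ₁ + Bx)² + By²)) = -33.70285°
λₘ = λ₁ + atan2(By, cos φ₁ + Bx) = -94.28479°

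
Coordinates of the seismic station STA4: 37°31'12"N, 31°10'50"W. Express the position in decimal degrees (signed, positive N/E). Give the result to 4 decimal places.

+37.5200°, -31.1806°

lat: 37.5200° N → +37.5200°
lon: 31.1806° W → -31.1806°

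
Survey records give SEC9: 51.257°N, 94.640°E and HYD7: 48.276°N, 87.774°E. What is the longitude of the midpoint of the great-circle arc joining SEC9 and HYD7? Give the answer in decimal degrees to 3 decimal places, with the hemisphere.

91.101°E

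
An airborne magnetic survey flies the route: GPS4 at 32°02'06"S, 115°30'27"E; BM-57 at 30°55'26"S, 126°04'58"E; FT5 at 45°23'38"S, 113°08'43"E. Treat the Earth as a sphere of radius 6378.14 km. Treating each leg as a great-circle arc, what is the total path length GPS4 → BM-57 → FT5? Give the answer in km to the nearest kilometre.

GPS4: φ = -32.03500°, λ = +115.50750°
BM-57: φ = -30.92389°, λ = +126.08278°
FT5: φ = -45.39389°, λ = +113.14528°
GPS4→BM-57: c = 0.158534 rad, d = 1011.15 km
BM-57→FT5: c = 0.307853 rad, d = 1963.53 km
Total = 1011.15 + 1963.53 = 2974.68 km

2975 km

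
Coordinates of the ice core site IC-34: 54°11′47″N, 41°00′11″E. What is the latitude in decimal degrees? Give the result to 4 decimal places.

54° + 11′/60 + 47″/3600 = 54 + 0.18333 + 0.01306 = 54.1964°

54.1964°N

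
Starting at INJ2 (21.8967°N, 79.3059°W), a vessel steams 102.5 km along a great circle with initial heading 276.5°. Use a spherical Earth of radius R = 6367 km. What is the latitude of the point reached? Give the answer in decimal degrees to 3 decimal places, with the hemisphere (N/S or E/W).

21.998°N

δ = d/R = 102.5/6367 = 0.016099 rad
φ₂ = arcsin(sin φ₁ cos δ + cos φ₁ sin δ cos θ)
   = arcsin(0.37293·0.99987 + 0.92786·0.01610·0.11320) = 21.99816°
λ₂ = λ₁ + atan2(sin θ sin δ cos φ₁, cos δ − sin φ₁ sin φ₂) = -80.29432°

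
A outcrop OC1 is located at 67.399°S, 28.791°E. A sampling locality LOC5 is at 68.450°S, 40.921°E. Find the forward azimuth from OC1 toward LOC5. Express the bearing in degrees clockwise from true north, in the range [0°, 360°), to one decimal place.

108.6°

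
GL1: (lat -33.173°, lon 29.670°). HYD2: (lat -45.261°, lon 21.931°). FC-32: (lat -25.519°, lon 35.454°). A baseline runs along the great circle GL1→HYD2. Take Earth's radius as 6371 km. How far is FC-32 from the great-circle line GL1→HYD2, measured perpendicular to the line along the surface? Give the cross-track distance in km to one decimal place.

δ₁₃ = central angle GL1→FC-32 = 0.159890 rad  (haversine)
θ₁₃ = bearing GL1→FC-32 = 34.837°,  θ₁₂ = bearing GL1→HYD2 = 203.997°
dₓₜ = R·arcsin(sin δ₁₃ · sin(θ₁₃ − θ₁₂)) = 6371·arcsin(0.15921·sin(-169.160°)) = -190.787 km
|dₓₜ| = 190.787 km

190.8 km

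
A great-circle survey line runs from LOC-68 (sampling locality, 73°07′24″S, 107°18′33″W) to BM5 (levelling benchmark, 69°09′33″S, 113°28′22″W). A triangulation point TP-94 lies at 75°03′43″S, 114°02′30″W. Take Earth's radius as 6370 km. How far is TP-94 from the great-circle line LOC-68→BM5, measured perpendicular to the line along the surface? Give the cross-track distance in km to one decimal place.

LOC-68: φ = -73.12333°, λ = -107.30917°
BM5: φ = -69.15917°, λ = -113.47278°
TP-94: φ = -75.06194°, λ = -114.04167°
δ₁₃ = central angle LOC-68→TP-94 = 0.046660 rad  (haversine)
θ₁₃ = bearing LOC-68→TP-94 = 220.383°,  θ₁₂ = bearing LOC-68→BM5 = 330.372°
dₓₜ = R·arcsin(sin δ₁₃ · sin(θ₁₃ − θ₁₂)) = 6370·arcsin(0.04664·sin(-109.989°)) = -279.309 km
|dₓₜ| = 279.309 km

279.3 km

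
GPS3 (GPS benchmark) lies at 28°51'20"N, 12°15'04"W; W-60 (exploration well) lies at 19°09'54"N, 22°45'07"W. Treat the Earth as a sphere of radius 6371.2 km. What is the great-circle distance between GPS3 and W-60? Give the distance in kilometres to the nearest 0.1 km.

1514.6 km

GPS3: φ = +28.85556°, λ = -12.25111°
W-60: φ = +19.16500°, λ = -22.75194°
Δφ = -9.6906°,  Δλ = -10.5008°
a = sin²(Δφ/2) + cos φ₁ cos φ₂ sin²(Δλ/2) = 0.014062
c = 2·arcsin(√a) = 0.237727 rad = 13.6207°
d = R·c = 6371.2 × 0.237727 = 1514.6 km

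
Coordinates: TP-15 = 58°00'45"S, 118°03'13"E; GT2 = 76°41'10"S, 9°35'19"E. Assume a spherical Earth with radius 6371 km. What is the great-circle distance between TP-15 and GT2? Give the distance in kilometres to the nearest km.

TP-15: φ = -58.01250°, λ = +118.05361°
GT2: φ = -76.68611°, λ = +9.58861°
Δφ = -18.6736°,  Δλ = -108.4650°
a = sin²(Δφ/2) + cos φ₁ cos φ₂ sin²(Δλ/2) = 0.106635
c = 2·arcsin(√a) = 0.665302 rad = 38.1190°
d = R·c = 6371 × 0.665302 = 4238.6 km

4239 km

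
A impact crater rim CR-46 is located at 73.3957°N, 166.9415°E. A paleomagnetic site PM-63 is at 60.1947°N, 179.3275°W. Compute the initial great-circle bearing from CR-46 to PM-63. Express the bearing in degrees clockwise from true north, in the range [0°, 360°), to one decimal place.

Δλ = 13.7310°
y = sin Δλ · cos φ₂ = 0.117983
x = cos φ₁ sin φ₂ − sin φ₁ cos φ₂ cos Δλ = -0.214755
θ = atan2(y, x) = 151.2164° → 151.2164° (mod 360°)

151.2°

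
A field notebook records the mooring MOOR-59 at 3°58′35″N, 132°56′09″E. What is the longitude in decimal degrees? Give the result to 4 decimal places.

132° + 56′/60 + 9″/3600 = 132 + 0.93333 + 0.00250 = 132.9358°

132.9358°E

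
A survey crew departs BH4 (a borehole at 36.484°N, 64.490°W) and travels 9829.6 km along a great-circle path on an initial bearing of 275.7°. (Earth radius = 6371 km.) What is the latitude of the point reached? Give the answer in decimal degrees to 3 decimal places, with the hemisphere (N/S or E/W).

5.534°N

δ = d/R = 9829.6/6371 = 1.542866 rad
φ₂ = arcsin(sin φ₁ cos δ + cos φ₁ sin δ cos θ)
   = arcsin(0.59460·0.02793 + 0.80402·0.99961·0.09932) = 5.53359°
λ₂ = λ₁ + atan2(sin θ sin δ cos φ₁, cos δ − sin φ₁ sin φ₂) = -156.59609°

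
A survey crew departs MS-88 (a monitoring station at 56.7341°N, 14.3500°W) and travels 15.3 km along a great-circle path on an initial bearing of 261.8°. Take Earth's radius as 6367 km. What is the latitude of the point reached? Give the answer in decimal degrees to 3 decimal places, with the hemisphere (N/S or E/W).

56.714°N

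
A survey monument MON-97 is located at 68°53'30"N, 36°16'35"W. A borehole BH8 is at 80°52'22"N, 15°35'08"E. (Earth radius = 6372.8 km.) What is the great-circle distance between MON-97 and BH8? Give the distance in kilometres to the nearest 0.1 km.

MON-97: φ = +68.89167°, λ = -36.27639°
BH8: φ = +80.87278°, λ = +15.58556°
Δφ = 11.9811°,  Δλ = 51.8619°
a = sin²(Δφ/2) + cos φ₁ cos φ₂ sin²(Δλ/2) = 0.021816
c = 2·arcsin(√a) = 0.296488 rad = 16.9875°
d = R·c = 6372.8 × 0.296488 = 1889.5 km

1889.5 km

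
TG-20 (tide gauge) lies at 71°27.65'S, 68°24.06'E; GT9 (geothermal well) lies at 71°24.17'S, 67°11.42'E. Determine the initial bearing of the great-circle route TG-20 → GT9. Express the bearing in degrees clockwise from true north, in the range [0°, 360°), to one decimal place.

TG-20: φ = -71.46083°, λ = +68.40100°
GT9: φ = -71.40283°, λ = +67.19033°
Δλ = -1.2107°
y = sin Δλ · cos φ₂ = -0.006738
x = cos φ₁ sin φ₂ − sin φ₁ cos φ₂ cos Δλ = 0.000945
θ = atan2(y, x) = -82.0183° → 277.9817° (mod 360°)

278.0°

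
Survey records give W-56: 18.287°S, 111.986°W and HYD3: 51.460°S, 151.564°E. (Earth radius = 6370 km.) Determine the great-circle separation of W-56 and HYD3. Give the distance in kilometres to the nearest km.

8860 km

Δφ = -33.1730°,  Δλ = -96.4500°
a = sin²(Δφ/2) + cos φ₁ cos φ₂ sin²(Δλ/2) = 0.410515
c = 2·arcsin(√a) = 1.390856 rad = 79.6902°
d = R·c = 6370 × 1.390856 = 8859.8 km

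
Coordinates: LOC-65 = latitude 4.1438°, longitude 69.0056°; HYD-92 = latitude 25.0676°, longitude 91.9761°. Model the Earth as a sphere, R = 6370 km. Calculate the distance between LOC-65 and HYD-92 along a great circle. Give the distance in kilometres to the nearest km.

3381 km

Δφ = 20.9238°,  Δλ = 22.9705°
a = sin²(Δφ/2) + cos φ₁ cos φ₂ sin²(Δλ/2) = 0.068791
c = 2·arcsin(√a) = 0.530768 rad = 30.4108°
d = R·c = 6370 × 0.530768 = 3381.0 km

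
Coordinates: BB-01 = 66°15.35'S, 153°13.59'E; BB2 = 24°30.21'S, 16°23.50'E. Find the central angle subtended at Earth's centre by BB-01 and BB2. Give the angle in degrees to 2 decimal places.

83.55°

BB-01: φ = -66.25583°, λ = +153.22650°
BB2: φ = -24.50350°, λ = +16.39167°
Δφ = 41.7523°,  Δλ = -136.8348°
a = sin²(Δφ/2) + cos φ₁ cos φ₂ sin²(Δλ/2) = 0.443799
c = 2·arcsin(√a) = 1.458155 rad = 83.5461°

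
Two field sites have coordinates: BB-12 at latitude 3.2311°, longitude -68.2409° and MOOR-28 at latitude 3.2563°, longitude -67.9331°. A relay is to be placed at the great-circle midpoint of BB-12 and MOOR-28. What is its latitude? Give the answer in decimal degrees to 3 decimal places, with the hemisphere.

Bx = cos φ₂ cos Δλ = 0.998371,  By = cos φ₂ sin Δλ = 0.005363
φₘ = atan2(sin φ₁ + sin φ₂, √((cos φ₁ + Bx)² + By²)) = 3.24371°
λₘ = λ₁ + atan2(By, cos φ₁ + Bx) = -68.08700°

3.244°N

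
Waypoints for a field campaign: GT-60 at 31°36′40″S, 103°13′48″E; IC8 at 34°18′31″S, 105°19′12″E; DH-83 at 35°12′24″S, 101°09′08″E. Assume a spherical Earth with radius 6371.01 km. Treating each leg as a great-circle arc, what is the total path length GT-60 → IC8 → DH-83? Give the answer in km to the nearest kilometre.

GT-60: φ = -31.61111°, λ = +103.23000°
IC8: φ = -34.30861°, λ = +105.32000°
DH-83: φ = -35.20667°, λ = +101.15222°
GT-60→IC8: c = 0.056151 rad, d = 357.74 km
IC8→DH-83: c = 0.061778 rad, d = 393.59 km
Total = 357.74 + 393.59 = 751.32 km

751 km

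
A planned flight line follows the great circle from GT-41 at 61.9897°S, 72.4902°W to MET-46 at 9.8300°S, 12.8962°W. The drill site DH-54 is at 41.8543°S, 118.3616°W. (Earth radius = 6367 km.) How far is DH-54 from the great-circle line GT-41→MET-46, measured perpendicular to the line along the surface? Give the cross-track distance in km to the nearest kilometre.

2220 km

δ₁₃ = central angle GT-41→DH-54 = 0.586944 rad  (haversine)
θ₁₃ = bearing GT-41→DH-54 = 285.125°,  θ₁₂ = bearing GT-41→MET-46 = 67.035°
dₓₜ = R·arcsin(sin δ₁₃ · sin(θ₁₃ − θ₁₂)) = 6367·arcsin(0.55382·sin(218.090°)) = -2220.000 km
|dₓₜ| = 2220.000 km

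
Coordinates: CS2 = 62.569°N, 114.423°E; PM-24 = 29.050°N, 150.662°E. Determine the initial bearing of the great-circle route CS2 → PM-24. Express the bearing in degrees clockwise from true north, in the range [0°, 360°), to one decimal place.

127.9°

Δλ = 36.2390°
y = sin Δλ · cos φ₂ = 0.516785
x = cos φ₁ sin φ₂ − sin φ₁ cos φ₂ cos Δλ = -0.402121
θ = atan2(y, x) = 127.8872° → 127.8872° (mod 360°)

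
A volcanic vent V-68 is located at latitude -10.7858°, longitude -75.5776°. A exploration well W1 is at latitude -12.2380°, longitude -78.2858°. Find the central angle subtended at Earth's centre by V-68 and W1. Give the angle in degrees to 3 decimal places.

3.025°

Δφ = -1.4522°,  Δλ = -2.7082°
a = sin²(Δφ/2) + cos φ₁ cos φ₂ sin²(Δλ/2) = 0.000697
c = 2·arcsin(√a) = 0.052796 rad = 3.0250°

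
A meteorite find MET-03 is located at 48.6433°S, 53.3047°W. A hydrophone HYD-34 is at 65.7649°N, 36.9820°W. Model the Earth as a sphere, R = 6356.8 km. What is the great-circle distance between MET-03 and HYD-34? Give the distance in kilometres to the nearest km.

12770 km

Δφ = 114.4082°,  Δλ = 16.3227°
a = sin²(Δφ/2) + cos φ₁ cos φ₂ sin²(Δλ/2) = 0.712083
c = 2·arcsin(√a) = 2.008838 rad = 115.0979°
d = R·c = 6356.8 × 2.008838 = 12769.8 km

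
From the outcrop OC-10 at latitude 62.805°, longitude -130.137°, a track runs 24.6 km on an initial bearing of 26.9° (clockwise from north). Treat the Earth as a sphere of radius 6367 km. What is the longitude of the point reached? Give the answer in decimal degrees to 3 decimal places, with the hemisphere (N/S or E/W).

129.916°W

δ = d/R = 24.6/6367 = 0.003864 rad
φ₂ = arcsin(sin φ₁ cos δ + cos φ₁ sin δ cos θ)
   = arcsin(0.88946·0.99999 + 0.45702·0.00386·0.89180) = 63.00225°
λ₂ = λ₁ + atan2(sin θ sin δ cos φ₁, cos δ − sin φ₁ sin φ₂) = -129.91637°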